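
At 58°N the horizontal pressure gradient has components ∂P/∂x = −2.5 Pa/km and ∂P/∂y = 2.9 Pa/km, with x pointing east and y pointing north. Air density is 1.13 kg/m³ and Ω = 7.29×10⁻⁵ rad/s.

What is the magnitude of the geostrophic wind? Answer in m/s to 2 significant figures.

Coriolis parameter at 58°N:
f = 2Ω sin φ = 2 × 7.29×10⁻⁵ × sin 58° = 1.24×10⁻⁴ s⁻¹
Component geostrophic relations (x east, y north):
u_g = −(1/(fρ)) ∂P/∂y,  v_g = (1/(fρ)) ∂P/∂x
u_g = −(2.9×10⁻³)/(1.24×10⁻⁴ × 1.13) = −20.8 m/s;  v_g = (−2.5×10⁻³)/(1.24×10⁻⁴ × 1.13) = −17.9 m/s
|V_g| = √(u_g² + v_g²) = 27.4 m/s

27 m/s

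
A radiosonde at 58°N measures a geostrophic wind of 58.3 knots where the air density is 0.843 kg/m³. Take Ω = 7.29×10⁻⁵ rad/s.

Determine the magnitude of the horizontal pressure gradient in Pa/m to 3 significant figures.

Coriolis parameter at 58°N:
f = 2Ω sin φ = 2 × 7.29×10⁻⁵ × sin 58° = 1.24×10⁻⁴ s⁻¹
Wind speed in SI: 58.3 knots = 30.0 m/s
Geostrophic balance rearranged: |∂P/∂n| = f ρ V_g
|∂P/∂n| = 1.24×10⁻⁴ × 0.843 × 30.0 = 3.13×10⁻³ Pa/m

3.13×10⁻³ Pa/m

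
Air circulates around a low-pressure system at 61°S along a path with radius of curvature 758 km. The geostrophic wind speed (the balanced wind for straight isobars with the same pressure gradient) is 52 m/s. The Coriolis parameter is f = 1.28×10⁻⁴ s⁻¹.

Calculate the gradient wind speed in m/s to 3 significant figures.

Around a low, centrifugal force acts outward with Coriolis, so pressure-gradient force balances both:
(1/ρ)|∂P/∂n| = fV + V²/R  →  V² + fR·V − fR·V_g = 0
With fR = 1.28×10⁻⁴ × 758×10³ m = 97.0 m/s:
V = [−fR + √((fR)² + 4 fR V_g)]/2 = [−97.0 + √(97.0² + 4×97.0×52)]/2 = 37.5 m/s
Subgeostrophic (V < V_g = 52 m/s), as expected around a low.

37.5 m/s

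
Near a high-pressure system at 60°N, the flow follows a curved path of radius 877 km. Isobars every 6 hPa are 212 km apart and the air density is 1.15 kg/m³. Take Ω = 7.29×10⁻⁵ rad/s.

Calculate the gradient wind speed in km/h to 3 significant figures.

90.9 km/h

Coriolis parameter at 60°N:
f = 2Ω sin φ = 2 × 7.29×10⁻⁵ × sin 60° = 1.26×10⁻⁴ s⁻¹
Pressure gradient: |∂P/∂n| = 600 Pa / 212000 m = 2.83×10⁻³ Pa/m
Geostrophic speed: V_g = |∂P/∂n|/(fρ) = 2.83×10⁻³/(1.26×10⁻⁴ × 1.15) = 19.5 m/s
Around a high, pressure-gradient force acts outward with centrifugal, so Coriolis balances both:
fV = (1/ρ)|∂P/∂n| + V²/R  →  V² − fR·V + fR·V_g = 0
With fR = 1.26×10⁻⁴ × 877×10³ m = 111 m/s:
V = [fR − √((fR)² − 4 fR V_g)]/2 = [111 − √(111² − 4×111×19.5)]/2 = 25.2 m/s
Supergeostrophic (V > V_g = 19.5 m/s), as expected around a high.
Converting: 25.2 m/s × 3.6 = 90.9 km/h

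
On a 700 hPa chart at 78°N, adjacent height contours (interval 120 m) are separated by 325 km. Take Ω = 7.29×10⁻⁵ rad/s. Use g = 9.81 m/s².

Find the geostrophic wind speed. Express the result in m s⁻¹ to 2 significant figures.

25 m s⁻¹

Coriolis parameter at 78°N:
f = 2Ω sin φ = 2 × 7.29×10⁻⁵ × sin 78° = 1.43×10⁻⁴ s⁻¹
Height gradient: |∂Z/∂n| = 120 m / 325000 m = 3.69×10⁻⁴
On a pressure surface, geostrophic balance gives V_g = (g/f)|∂Z/∂n|:
V_g = 9.81 × 3.69×10⁻⁴ / 1.43×10⁻⁴ = 25.4 m/s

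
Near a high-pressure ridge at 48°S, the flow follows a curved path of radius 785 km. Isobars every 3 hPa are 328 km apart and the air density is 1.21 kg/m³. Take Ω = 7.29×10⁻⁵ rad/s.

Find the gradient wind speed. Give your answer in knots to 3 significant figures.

Coriolis parameter at 48°S:
f = 2Ω sin φ = 2 × 7.29×10⁻⁵ × sin 48° = 1.08×10⁻⁴ s⁻¹
Pressure gradient: |∂P/∂n| = 300 Pa / 328000 m = 9.15×10⁻⁴ Pa/m
Geostrophic speed: V_g = |∂P/∂n|/(fρ) = 9.15×10⁻⁴/(1.08×10⁻⁴ × 1.21) = 6.98 m/s
Around a high, pressure-gradient force acts outward with centrifugal, so Coriolis balances both:
fV = (1/ρ)|∂P/∂n| + V²/R  →  V² − fR·V + fR·V_g = 0
With fR = 1.08×10⁻⁴ × 785×10³ m = 85.1 m/s:
V = [fR − √((fR)² − 4 fR V_g)]/2 = [85.1 − √(85.1² − 4×85.1×6.98)]/2 = 7.67 m/s
Supergeostrophic (V > V_g = 6.98 m/s), as expected around a high.
Converting: 7.67 m/s × 1.944 = 14.9 knots

14.9 knots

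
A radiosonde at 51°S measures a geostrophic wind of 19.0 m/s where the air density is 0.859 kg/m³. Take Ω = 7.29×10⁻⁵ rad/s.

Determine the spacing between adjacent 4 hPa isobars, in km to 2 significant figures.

220 km

Coriolis parameter at 51°S:
f = 2Ω sin φ = 2 × 7.29×10⁻⁵ × sin 51° = 1.13×10⁻⁴ s⁻¹
Geostrophic balance rearranged: |∂P/∂n| = f ρ V_g
|∂P/∂n| = 1.13×10⁻⁴ × 0.859 × 19.0 = 1.85×10⁻³ Pa/m
Isobar spacing: Δn = ΔP/|∂P/∂n| = 400 Pa / 1.85×10⁻³ Pa/m = 216298 m ≈ 220 km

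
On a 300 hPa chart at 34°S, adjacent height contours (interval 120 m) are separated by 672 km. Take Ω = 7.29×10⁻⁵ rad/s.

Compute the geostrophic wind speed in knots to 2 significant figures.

42 knots

Coriolis parameter at 34°S:
f = 2Ω sin φ = 2 × 7.29×10⁻⁵ × sin 34° = 8.15×10⁻⁵ s⁻¹
Height gradient: |∂Z/∂n| = 120 m / 672000 m = 1.79×10⁻⁴
On a pressure surface, geostrophic balance gives V_g = (g/f)|∂Z/∂n|:
V_g = 9.81 × 1.79×10⁻⁴ / 8.15×10⁻⁵ = 21.5 m/s
Converting: 21.5 m/s × 1.944 = 42 knots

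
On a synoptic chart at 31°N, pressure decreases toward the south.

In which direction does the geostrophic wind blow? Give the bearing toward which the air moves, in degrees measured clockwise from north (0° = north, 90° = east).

270°

The pressure-gradient force points toward the south (bearing 180°).
Geostrophic balance: in the Northern Hemisphere the Coriolis force deflects motion to the right, so the geostrophic wind blows 90° to the right of the pressure-gradient force (low pressure on the left).
Rotating 180° by 90° clockwise gives 270° — the wind blows toward the west.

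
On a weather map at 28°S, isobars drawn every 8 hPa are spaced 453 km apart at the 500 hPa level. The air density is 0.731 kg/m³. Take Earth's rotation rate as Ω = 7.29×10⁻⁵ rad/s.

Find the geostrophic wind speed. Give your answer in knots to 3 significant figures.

Coriolis parameter at 28°S:
f = 2Ω sin φ = 2 × 7.29×10⁻⁵ × sin 28° = 6.84×10⁻⁵ s⁻¹
Pressure gradient: |∂P/∂n| = 800 Pa / 453000 m = 1.77×10⁻³ Pa/m
Geostrophic balance (pressure-gradient force = Coriolis force):
V_g = (1/(fρ)) |∂P/∂n| = 1.77×10⁻³ / (6.84×10⁻⁵ × 0.731) = 35.3 m/s
Converting: 35.3 m/s × 1.944 = 68.6 knots

68.6 knots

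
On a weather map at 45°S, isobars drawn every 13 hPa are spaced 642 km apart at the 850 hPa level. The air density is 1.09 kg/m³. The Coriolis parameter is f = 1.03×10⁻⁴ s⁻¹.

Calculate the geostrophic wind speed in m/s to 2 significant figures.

Pressure gradient: |∂P/∂n| = 1300 Pa / 642000 m = 2.02×10⁻³ Pa/m
Geostrophic balance (pressure-gradient force = Coriolis force):
V_g = (1/(fρ)) |∂P/∂n| = 2.02×10⁻³ / (1.03×10⁻⁴ × 1.09) = 18.0 m/s

18 m/s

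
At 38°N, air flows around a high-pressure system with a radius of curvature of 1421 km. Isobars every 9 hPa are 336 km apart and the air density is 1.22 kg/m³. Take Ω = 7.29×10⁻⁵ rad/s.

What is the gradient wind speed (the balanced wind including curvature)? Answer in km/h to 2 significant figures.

Coriolis parameter at 38°N:
f = 2Ω sin φ = 2 × 7.29×10⁻⁵ × sin 38° = 8.98×10⁻⁵ s⁻¹
Pressure gradient: |∂P/∂n| = 900 Pa / 336000 m = 2.68×10⁻³ Pa/m
Geostrophic speed: V_g = |∂P/∂n|/(fρ) = 2.68×10⁻³/(8.98×10⁻⁵ × 1.22) = 24.5 m/s
Around a high, pressure-gradient force acts outward with centrifugal, so Coriolis balances both:
fV = (1/ρ)|∂P/∂n| + V²/R  →  V² − fR·V + fR·V_g = 0
With fR = 8.98×10⁻⁵ × 1421×10³ m = 128 m/s:
V = [fR − √((fR)² − 4 fR V_g)]/2 = [128 − √(128² − 4×128×24.5)]/2 = 33 m/s
Supergeostrophic (V > V_g = 24.5 m/s), as expected around a high.
Converting: 33 m/s × 3.6 = 120 km/h

120 km/h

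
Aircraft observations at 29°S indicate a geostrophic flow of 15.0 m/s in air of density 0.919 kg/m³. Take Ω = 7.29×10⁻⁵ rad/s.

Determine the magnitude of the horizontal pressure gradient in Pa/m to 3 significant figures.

9.74×10⁻⁴ Pa/m

Coriolis parameter at 29°S:
f = 2Ω sin φ = 2 × 7.29×10⁻⁵ × sin 29° = 7.07×10⁻⁵ s⁻¹
Geostrophic balance rearranged: |∂P/∂n| = f ρ V_g
|∂P/∂n| = 7.07×10⁻⁵ × 0.919 × 15.0 = 9.74×10⁻⁴ Pa/m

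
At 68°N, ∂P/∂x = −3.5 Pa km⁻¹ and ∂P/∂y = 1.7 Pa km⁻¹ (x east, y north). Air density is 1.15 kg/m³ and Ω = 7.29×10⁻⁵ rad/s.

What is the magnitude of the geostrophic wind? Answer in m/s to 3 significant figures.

Coriolis parameter at 68°N:
f = 2Ω sin φ = 2 × 7.29×10⁻⁵ × sin 68° = 1.35×10⁻⁴ s⁻¹
Component geostrophic relations (x east, y north):
u_g = −(1/(fρ)) ∂P/∂y,  v_g = (1/(fρ)) ∂P/∂x
u_g = −(1.7×10⁻³)/(1.35×10⁻⁴ × 1.15) = −10.9 m/s;  v_g = (−3.5×10⁻³)/(1.35×10⁻⁴ × 1.15) = −22.5 m/s
|V_g| = √(u_g² + v_g²) = 25.0 m/s

25.0 m/s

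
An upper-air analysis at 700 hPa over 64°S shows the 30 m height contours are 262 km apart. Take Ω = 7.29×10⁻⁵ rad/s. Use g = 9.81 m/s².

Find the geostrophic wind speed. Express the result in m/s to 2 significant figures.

Coriolis parameter at 64°S:
f = 2Ω sin φ = 2 × 7.29×10⁻⁵ × sin 64° = 1.31×10⁻⁴ s⁻¹
Height gradient: |∂Z/∂n| = 30 m / 262000 m = 1.15×10⁻⁴
On a pressure surface, geostrophic balance gives V_g = (g/f)|∂Z/∂n|:
V_g = 9.81 × 1.15×10⁻⁴ / 1.31×10⁻⁴ = 8.57 m/s

8.6 m/s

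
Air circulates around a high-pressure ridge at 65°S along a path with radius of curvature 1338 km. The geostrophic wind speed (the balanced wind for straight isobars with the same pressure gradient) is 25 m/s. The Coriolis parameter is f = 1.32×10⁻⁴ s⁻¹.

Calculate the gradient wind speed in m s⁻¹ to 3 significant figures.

Around a high, pressure-gradient force acts outward with centrifugal, so Coriolis balances both:
fV = (1/ρ)|∂P/∂n| + V²/R  →  V² − fR·V + fR·V_g = 0
With fR = 1.32×10⁻⁴ × 1338×10³ m = 177 m/s:
V = [fR − √((fR)² − 4 fR V_g)]/2 = [177 − √(177² − 4×177×25)]/2 = 30.1 m/s
Supergeostrophic (V > V_g = 25 m/s), as expected around a high.

30.1 m s⁻¹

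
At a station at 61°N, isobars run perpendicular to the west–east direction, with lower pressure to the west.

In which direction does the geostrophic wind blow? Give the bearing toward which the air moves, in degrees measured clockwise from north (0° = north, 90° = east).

The pressure-gradient force points toward the west (bearing 270°).
Geostrophic balance: in the Northern Hemisphere the Coriolis force deflects motion to the right, so the geostrophic wind blows 90° to the right of the pressure-gradient force (low pressure on the left).
Rotating 270° by 90° clockwise gives 000° — the wind blows toward the north.

000°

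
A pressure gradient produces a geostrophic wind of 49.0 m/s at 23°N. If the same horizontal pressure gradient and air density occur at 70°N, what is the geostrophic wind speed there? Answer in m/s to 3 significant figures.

With the same pressure gradient and density, V_g ∝ 1/f ∝ 1/sin φ.
V₂ = V₁ · sin φ₁ / sin φ₂ = 49.0 × sin 23° / sin 70°
V₂ = 49.0 × 0.3907/0.9397 = 20.4 m/s

20.4 m/s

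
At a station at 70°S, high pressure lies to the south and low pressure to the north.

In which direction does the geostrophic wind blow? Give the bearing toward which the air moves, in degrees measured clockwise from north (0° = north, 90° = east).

The pressure-gradient force points toward the north (bearing 000°).
Geostrophic balance: in the Southern Hemisphere the Coriolis force deflects motion to the left, so the geostrophic wind blows 90° to the left of the pressure-gradient force (low pressure on the right).
Rotating 000° by 90° counterclockwise gives 270° — the wind blows toward the west.

270°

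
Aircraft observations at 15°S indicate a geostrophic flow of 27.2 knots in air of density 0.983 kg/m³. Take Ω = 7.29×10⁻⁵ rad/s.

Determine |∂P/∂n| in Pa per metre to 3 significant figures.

Coriolis parameter at 15°S:
f = 2Ω sin φ = 2 × 7.29×10⁻⁵ × sin 15° = 3.77×10⁻⁵ s⁻¹
Wind speed in SI: 27.2 knots = 14.0 m/s
Geostrophic balance rearranged: |∂P/∂n| = f ρ V_g
|∂P/∂n| = 3.77×10⁻⁵ × 0.983 × 14.0 = 5.19×10⁻⁴ Pa/m

5.19×10⁻⁴ Pa/m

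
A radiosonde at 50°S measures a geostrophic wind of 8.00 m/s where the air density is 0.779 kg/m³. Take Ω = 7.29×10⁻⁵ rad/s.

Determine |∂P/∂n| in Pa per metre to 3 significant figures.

6.96×10⁻⁴ Pa/m

Coriolis parameter at 50°S:
f = 2Ω sin φ = 2 × 7.29×10⁻⁵ × sin 50° = 1.12×10⁻⁴ s⁻¹
Geostrophic balance rearranged: |∂P/∂n| = f ρ V_g
|∂P/∂n| = 1.12×10⁻⁴ × 0.779 × 8.00 = 6.96×10⁻⁴ Pa/m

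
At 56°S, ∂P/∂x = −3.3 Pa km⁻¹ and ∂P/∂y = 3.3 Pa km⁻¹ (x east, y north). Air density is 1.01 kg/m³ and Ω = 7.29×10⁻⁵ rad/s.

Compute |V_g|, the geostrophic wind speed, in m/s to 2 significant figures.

Coriolis parameter at 56°S:
f = 2Ω sin φ = 2 × 7.29×10⁻⁵ × sin 56° = 1.21×10⁻⁴ s⁻¹
In the Southern Hemisphere f is negative: f = −1.21×10⁻⁴ s⁻¹.
Component geostrophic relations (x east, y north):
u_g = −(1/(fρ)) ∂P/∂y,  v_g = (1/(fρ)) ∂P/∂x
u_g = −(3.3×10⁻³)/(−1.21×10⁻⁴ × 1.01) = 27.0 m/s;  v_g = (−3.3×10⁻³)/(−1.21×10⁻⁴ × 1.01) = 27.0 m/s
|V_g| = √(u_g² + v_g²) = 38.2 m/s

38 m/s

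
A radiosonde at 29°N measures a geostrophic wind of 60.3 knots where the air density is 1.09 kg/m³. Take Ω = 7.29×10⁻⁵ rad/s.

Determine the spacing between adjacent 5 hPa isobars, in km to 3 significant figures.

209 km

Coriolis parameter at 29°N:
f = 2Ω sin φ = 2 × 7.29×10⁻⁵ × sin 29° = 7.07×10⁻⁵ s⁻¹
Wind speed in SI: 60.3 knots = 31.0 m/s
Geostrophic balance rearranged: |∂P/∂n| = f ρ V_g
|∂P/∂n| = 7.07×10⁻⁵ × 1.09 × 31.0 = 2.39×10⁻³ Pa/m
Isobar spacing: Δn = ΔP/|∂P/∂n| = 500 Pa / 2.39×10⁻³ Pa/m = 209199 m ≈ 209 km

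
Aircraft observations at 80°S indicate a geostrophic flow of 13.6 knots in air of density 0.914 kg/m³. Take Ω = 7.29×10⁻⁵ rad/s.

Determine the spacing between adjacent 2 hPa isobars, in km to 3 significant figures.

Coriolis parameter at 80°S:
f = 2Ω sin φ = 2 × 7.29×10⁻⁵ × sin 80° = 1.44×10⁻⁴ s⁻¹
Wind speed in SI: 13.6 knots = 7.00 m/s
Geostrophic balance rearranged: |∂P/∂n| = f ρ V_g
|∂P/∂n| = 1.44×10⁻⁴ × 0.914 × 7.00 = 9.18×10⁻⁴ Pa/m
Isobar spacing: Δn = ΔP/|∂P/∂n| = 200 Pa / 9.18×10⁻⁴ Pa/m = 217820 m ≈ 218 km

218 km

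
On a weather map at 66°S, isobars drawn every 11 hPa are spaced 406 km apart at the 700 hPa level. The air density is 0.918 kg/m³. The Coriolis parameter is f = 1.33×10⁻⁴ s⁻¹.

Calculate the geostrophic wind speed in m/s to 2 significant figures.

Pressure gradient: |∂P/∂n| = 1100 Pa / 406000 m = 2.71×10⁻³ Pa/m
Geostrophic balance (pressure-gradient force = Coriolis force):
V_g = (1/(fρ)) |∂P/∂n| = 2.71×10⁻³ / (1.33×10⁻⁴ × 0.918) = 22.2 m/s

22 m/s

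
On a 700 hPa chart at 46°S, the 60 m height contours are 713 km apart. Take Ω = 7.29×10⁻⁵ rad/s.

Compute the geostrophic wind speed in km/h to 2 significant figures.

Coriolis parameter at 46°S:
f = 2Ω sin φ = 2 × 7.29×10⁻⁵ × sin 46° = 1.05×10⁻⁴ s⁻¹
Height gradient: |∂Z/∂n| = 60 m / 713000 m = 8.42×10⁻⁵
On a pressure surface, geostrophic balance gives V_g = (g/f)|∂Z/∂n|:
V_g = 9.81 × 8.42×10⁻⁵ / 1.05×10⁻⁴ = 7.87 m/s
Converting: 7.87 m/s × 3.6 = 28 km/h

28 km/h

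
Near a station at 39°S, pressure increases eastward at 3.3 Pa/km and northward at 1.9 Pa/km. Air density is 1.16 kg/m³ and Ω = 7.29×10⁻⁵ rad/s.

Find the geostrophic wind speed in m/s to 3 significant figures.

35.8 m/s

Coriolis parameter at 39°S:
f = 2Ω sin φ = 2 × 7.29×10⁻⁵ × sin 39° = 9.18×10⁻⁵ s⁻¹
In the Southern Hemisphere f is negative: f = −9.18×10⁻⁵ s⁻¹.
Component geostrophic relations (x east, y north):
u_g = −(1/(fρ)) ∂P/∂y,  v_g = (1/(fρ)) ∂P/∂x
u_g = −(1.9×10⁻³)/(−9.18×10⁻⁵ × 1.16) = 17.9 m/s;  v_g = (3.3×10⁻³)/(−9.18×10⁻⁵ × 1.16) = −31.0 m/s
|V_g| = √(u_g² + v_g²) = 35.8 m/s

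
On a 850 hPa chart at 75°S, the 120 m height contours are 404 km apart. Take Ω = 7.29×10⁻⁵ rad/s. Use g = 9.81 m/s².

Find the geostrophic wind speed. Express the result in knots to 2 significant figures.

Coriolis parameter at 75°S:
f = 2Ω sin φ = 2 × 7.29×10⁻⁵ × sin 75° = 1.41×10⁻⁴ s⁻¹
Height gradient: |∂Z/∂n| = 120 m / 404000 m = 2.97×10⁻⁴
On a pressure surface, geostrophic balance gives V_g = (g/f)|∂Z/∂n|:
V_g = 9.81 × 2.97×10⁻⁴ / 1.41×10⁻⁴ = 20.7 m/s
Converting: 20.7 m/s × 1.944 = 40 knots

40 knots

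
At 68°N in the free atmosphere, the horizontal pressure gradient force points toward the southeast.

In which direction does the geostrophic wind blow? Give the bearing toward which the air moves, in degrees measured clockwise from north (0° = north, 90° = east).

The pressure-gradient force points toward the southeast (bearing 135°).
Geostrophic balance: in the Northern Hemisphere the Coriolis force deflects motion to the right, so the geostrophic wind blows 90° to the right of the pressure-gradient force (low pressure on the left).
Rotating 135° by 90° clockwise gives 225° — the wind blows toward the southwest.

225°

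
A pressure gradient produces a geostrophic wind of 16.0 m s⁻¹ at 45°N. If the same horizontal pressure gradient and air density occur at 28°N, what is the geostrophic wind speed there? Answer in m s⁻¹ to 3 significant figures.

With the same pressure gradient and density, V_g ∝ 1/f ∝ 1/sin φ.
V₂ = V₁ · sin φ₁ / sin φ₂ = 16.0 × sin 45° / sin 28°
V₂ = 16.0 × 0.7071/0.4695 = 24.1 m s⁻¹

24.1 m s⁻¹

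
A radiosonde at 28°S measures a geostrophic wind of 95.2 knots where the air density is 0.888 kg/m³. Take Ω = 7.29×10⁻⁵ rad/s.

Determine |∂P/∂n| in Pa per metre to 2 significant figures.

3.0×10⁻³ Pa/m

Coriolis parameter at 28°S:
f = 2Ω sin φ = 2 × 7.29×10⁻⁵ × sin 28° = 6.84×10⁻⁵ s⁻¹
Wind speed in SI: 95.2 knots = 49.0 m/s
Geostrophic balance rearranged: |∂P/∂n| = f ρ V_g
|∂P/∂n| = 6.84×10⁻⁵ × 0.888 × 49.0 = 2.98×10⁻³ Pa/m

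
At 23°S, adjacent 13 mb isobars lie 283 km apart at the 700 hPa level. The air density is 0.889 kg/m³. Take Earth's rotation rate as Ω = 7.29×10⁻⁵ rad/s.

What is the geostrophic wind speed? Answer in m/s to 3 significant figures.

90.7 m/s

Coriolis parameter at 23°S:
f = 2Ω sin φ = 2 × 7.29×10⁻⁵ × sin 23° = 5.70×10⁻⁵ s⁻¹
Pressure gradient: |∂P/∂n| = 1300 Pa / 283000 m = 4.59×10⁻³ Pa/m
Geostrophic balance (pressure-gradient force = Coriolis force):
V_g = (1/(fρ)) |∂P/∂n| = 4.59×10⁻³ / (5.70×10⁻⁵ × 0.889) = 90.7 m/s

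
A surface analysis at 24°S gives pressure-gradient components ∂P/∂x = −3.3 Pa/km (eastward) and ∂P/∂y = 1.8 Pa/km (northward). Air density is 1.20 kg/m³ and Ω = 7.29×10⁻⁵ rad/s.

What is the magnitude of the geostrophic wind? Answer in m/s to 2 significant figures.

53 m/s

Coriolis parameter at 24°S:
f = 2Ω sin φ = 2 × 7.29×10⁻⁵ × sin 24° = 5.93×10⁻⁵ s⁻¹
In the Southern Hemisphere f is negative: f = −5.93×10⁻⁵ s⁻¹.
Component geostrophic relations (x east, y north):
u_g = −(1/(fρ)) ∂P/∂y,  v_g = (1/(fρ)) ∂P/∂x
u_g = −(1.8×10⁻³)/(−5.93×10⁻⁵ × 1.20) = 25.3 m/s;  v_g = (−3.3×10⁻³)/(−5.93×10⁻⁵ × 1.20) = 46.4 m/s
|V_g| = √(u_g² + v_g²) = 52.8 m/s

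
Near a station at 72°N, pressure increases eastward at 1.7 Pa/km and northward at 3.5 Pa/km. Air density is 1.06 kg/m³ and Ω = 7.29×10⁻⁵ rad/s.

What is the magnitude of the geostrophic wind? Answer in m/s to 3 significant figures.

Coriolis parameter at 72°N:
f = 2Ω sin φ = 2 × 7.29×10⁻⁵ × sin 72° = 1.39×10⁻⁴ s⁻¹
Component geostrophic relations (x east, y north):
u_g = −(1/(fρ)) ∂P/∂y,  v_g = (1/(fρ)) ∂P/∂x
u_g = −(3.5×10⁻³)/(1.39×10⁻⁴ × 1.06) = −23.8 m/s;  v_g = (1.7×10⁻³)/(1.39×10⁻⁴ × 1.06) = 11.6 m/s
|V_g| = √(u_g² + v_g²) = 26.5 m/s

26.5 m/s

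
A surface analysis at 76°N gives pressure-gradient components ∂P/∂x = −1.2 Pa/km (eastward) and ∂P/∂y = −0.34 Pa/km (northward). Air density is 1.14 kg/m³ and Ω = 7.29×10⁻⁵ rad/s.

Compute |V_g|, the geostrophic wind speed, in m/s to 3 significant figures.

Coriolis parameter at 76°N:
f = 2Ω sin φ = 2 × 7.29×10⁻⁵ × sin 76° = 1.41×10⁻⁴ s⁻¹
Component geostrophic relations (x east, y north):
u_g = −(1/(fρ)) ∂P/∂y,  v_g = (1/(fρ)) ∂P/∂x
u_g = −(−0.34×10⁻³)/(1.41×10⁻⁴ × 1.14) = 2.11 m/s;  v_g = (−1.2×10⁻³)/(1.41×10⁻⁴ × 1.14) = −7.44 m/s
|V_g| = √(u_g² + v_g²) = 7.73 m/s

7.73 m/s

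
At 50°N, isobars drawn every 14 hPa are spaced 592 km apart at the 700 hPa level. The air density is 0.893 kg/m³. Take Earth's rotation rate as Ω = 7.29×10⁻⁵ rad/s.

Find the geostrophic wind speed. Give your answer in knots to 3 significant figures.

Coriolis parameter at 50°N:
f = 2Ω sin φ = 2 × 7.29×10⁻⁵ × sin 50° = 1.12×10⁻⁴ s⁻¹
Pressure gradient: |∂P/∂n| = 1400 Pa / 592000 m = 2.36×10⁻³ Pa/m
Geostrophic balance (pressure-gradient force = Coriolis force):
V_g = (1/(fρ)) |∂P/∂n| = 2.36×10⁻³ / (1.12×10⁻⁴ × 0.893) = 23.7 m/s
Converting: 23.7 m/s × 1.944 = 46.1 knots

46.1 knots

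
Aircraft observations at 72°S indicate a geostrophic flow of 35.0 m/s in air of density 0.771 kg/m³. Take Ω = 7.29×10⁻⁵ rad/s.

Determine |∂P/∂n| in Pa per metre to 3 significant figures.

3.74×10⁻³ Pa/m

Coriolis parameter at 72°S:
f = 2Ω sin φ = 2 × 7.29×10⁻⁵ × sin 72° = 1.39×10⁻⁴ s⁻¹
Geostrophic balance rearranged: |∂P/∂n| = f ρ V_g
|∂P/∂n| = 1.39×10⁻⁴ × 0.771 × 35.0 = 3.74×10⁻³ Pa/m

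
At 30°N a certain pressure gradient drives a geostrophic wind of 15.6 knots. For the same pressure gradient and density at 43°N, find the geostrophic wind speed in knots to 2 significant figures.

With the same pressure gradient and density, V_g ∝ 1/f ∝ 1/sin φ.
V₂ = V₁ · sin φ₁ / sin φ₂ = 15.6 × sin 30° / sin 43°
V₂ = 15.6 × 0.5000/0.6820 = 11 knots

11 knots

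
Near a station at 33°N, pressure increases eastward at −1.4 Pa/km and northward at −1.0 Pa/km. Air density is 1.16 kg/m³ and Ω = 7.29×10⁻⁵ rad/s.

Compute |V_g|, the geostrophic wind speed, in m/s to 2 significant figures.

19 m/s

Coriolis parameter at 33°N:
f = 2Ω sin φ = 2 × 7.29×10⁻⁵ × sin 33° = 7.94×10⁻⁵ s⁻¹
Component geostrophic relations (x east, y north):
u_g = −(1/(fρ)) ∂P/∂y,  v_g = (1/(fρ)) ∂P/∂x
u_g = −(−1.0×10⁻³)/(7.94×10⁻⁵ × 1.16) = 10.9 m/s;  v_g = (−1.4×10⁻³)/(7.94×10⁻⁵ × 1.16) = −15.2 m/s
|V_g| = √(u_g² + v_g²) = 18.7 m/s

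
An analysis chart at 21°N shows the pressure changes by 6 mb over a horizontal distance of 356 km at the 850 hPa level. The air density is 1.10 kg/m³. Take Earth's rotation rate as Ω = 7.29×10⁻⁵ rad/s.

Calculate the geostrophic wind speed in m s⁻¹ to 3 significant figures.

29.3 m s⁻¹

Coriolis parameter at 21°N:
f = 2Ω sin φ = 2 × 7.29×10⁻⁵ × sin 21° = 5.23×10⁻⁵ s⁻¹
Pressure gradient: |∂P/∂n| = 600 Pa / 356000 m = 1.69×10⁻³ Pa/m
Geostrophic balance (pressure-gradient force = Coriolis force):
V_g = (1/(fρ)) |∂P/∂n| = 1.69×10⁻³ / (5.23×10⁻⁵ × 1.10) = 29.3 m/s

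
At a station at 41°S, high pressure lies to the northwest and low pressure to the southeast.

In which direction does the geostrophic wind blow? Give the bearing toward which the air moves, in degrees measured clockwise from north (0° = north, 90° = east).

The pressure-gradient force points toward the southeast (bearing 135°).
Geostrophic balance: in the Southern Hemisphere the Coriolis force deflects motion to the left, so the geostrophic wind blows 90° to the left of the pressure-gradient force (low pressure on the right).
Rotating 135° by 90° counterclockwise gives 045° — the wind blows toward the northeast.

045°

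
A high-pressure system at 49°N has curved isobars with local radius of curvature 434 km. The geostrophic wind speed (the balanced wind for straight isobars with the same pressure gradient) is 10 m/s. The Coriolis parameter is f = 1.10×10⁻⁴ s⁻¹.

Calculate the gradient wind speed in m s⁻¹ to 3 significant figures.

Around a high, pressure-gradient force acts outward with centrifugal, so Coriolis balances both:
fV = (1/ρ)|∂P/∂n| + V²/R  →  V² − fR·V + fR·V_g = 0
With fR = 1.10×10⁻⁴ × 434×10³ m = 47.7 m/s:
V = [fR − √((fR)² − 4 fR V_g)]/2 = [47.7 − √(47.7² − 4×47.7×10)]/2 = 14.3 m/s
Supergeostrophic (V > V_g = 10 m/s), as expected around a high.

14.3 m s⁻¹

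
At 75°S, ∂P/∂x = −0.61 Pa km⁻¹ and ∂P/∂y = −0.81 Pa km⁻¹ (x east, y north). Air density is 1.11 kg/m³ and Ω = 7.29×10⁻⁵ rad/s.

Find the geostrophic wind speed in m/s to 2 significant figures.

Coriolis parameter at 75°S:
f = 2Ω sin φ = 2 × 7.29×10⁻⁵ × sin 75° = 1.41×10⁻⁴ s⁻¹
In the Southern Hemisphere f is negative: f = −1.41×10⁻⁴ s⁻¹.
Component geostrophic relations (x east, y north):
u_g = −(1/(fρ)) ∂P/∂y,  v_g = (1/(fρ)) ∂P/∂x
u_g = −(−0.81×10⁻³)/(−1.41×10⁻⁴ × 1.11) = −5.18 m/s;  v_g = (−0.61×10⁻³)/(−1.41×10⁻⁴ × 1.11) = 3.90 m/s
|V_g| = √(u_g² + v_g²) = 6.49 m/s

6.5 m/s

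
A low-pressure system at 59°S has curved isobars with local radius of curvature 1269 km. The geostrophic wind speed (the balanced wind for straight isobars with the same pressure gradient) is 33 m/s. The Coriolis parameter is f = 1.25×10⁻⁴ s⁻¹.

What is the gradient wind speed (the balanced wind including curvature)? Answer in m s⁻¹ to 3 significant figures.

28.0 m s⁻¹

Around a low, centrifugal force acts outward with Coriolis, so pressure-gradient force balances both:
(1/ρ)|∂P/∂n| = fV + V²/R  →  V² + fR·V − fR·V_g = 0
With fR = 1.25×10⁻⁴ × 1269×10³ m = 159 m/s:
V = [−fR + √((fR)² + 4 fR V_g)]/2 = [−159 + √(159² + 4×159×33)]/2 = 28 m/s
Subgeostrophic (V < V_g = 33 m/s), as expected around a low.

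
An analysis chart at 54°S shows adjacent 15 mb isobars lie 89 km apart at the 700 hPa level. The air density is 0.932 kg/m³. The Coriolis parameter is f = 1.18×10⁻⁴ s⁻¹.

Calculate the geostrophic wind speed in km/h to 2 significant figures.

550 km/h

Pressure gradient: |∂P/∂n| = 1500 Pa / 89000 m = 1.69×10⁻² Pa/m
Geostrophic balance (pressure-gradient force = Coriolis force):
V_g = (1/(fρ)) |∂P/∂n| = 1.69×10⁻² / (1.18×10⁻⁴ × 0.932) = 153 m/s
Converting: 153 m/s × 3.6 = 550 km/h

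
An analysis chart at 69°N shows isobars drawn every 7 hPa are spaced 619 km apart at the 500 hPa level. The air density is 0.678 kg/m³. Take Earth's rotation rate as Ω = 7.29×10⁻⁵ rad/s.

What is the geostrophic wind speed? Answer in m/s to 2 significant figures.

Coriolis parameter at 69°N:
f = 2Ω sin φ = 2 × 7.29×10⁻⁵ × sin 69° = 1.36×10⁻⁴ s⁻¹
Pressure gradient: |∂P/∂n| = 700 Pa / 619000 m = 1.13×10⁻³ Pa/m
Geostrophic balance (pressure-gradient force = Coriolis force):
V_g = (1/(fρ)) |∂P/∂n| = 1.13×10⁻³ / (1.36×10⁻⁴ × 0.678) = 12.3 m/s

12 m/s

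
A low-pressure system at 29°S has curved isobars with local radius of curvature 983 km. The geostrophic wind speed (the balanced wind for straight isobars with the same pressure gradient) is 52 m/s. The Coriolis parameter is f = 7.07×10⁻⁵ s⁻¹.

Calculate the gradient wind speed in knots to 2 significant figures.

Around a low, centrifugal force acts outward with Coriolis, so pressure-gradient force balances both:
(1/ρ)|∂P/∂n| = fV + V²/R  →  V² + fR·V − fR·V_g = 0
With fR = 7.07×10⁻⁵ × 983×10³ m = 69.5 m/s:
V = [−fR + √((fR)² + 4 fR V_g)]/2 = [−69.5 + √(69.5² + 4×69.5×52)]/2 = 34.7 m/s
Subgeostrophic (V < V_g = 52 m/s), as expected around a low.
Converting: 34.7 m/s × 1.944 = 67 knots

67 knots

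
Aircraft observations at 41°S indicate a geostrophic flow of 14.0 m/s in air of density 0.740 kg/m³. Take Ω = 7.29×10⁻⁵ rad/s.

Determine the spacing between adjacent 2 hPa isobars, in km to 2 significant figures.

200 km

Coriolis parameter at 41°S:
f = 2Ω sin φ = 2 × 7.29×10⁻⁵ × sin 41° = 9.57×10⁻⁵ s⁻¹
Geostrophic balance rearranged: |∂P/∂n| = f ρ V_g
|∂P/∂n| = 9.57×10⁻⁵ × 0.740 × 14.0 = 9.91×10⁻⁴ Pa/m
Isobar spacing: Δn = ΔP/|∂P/∂n| = 200 Pa / 9.91×10⁻⁴ Pa/m = 201823 m ≈ 200 km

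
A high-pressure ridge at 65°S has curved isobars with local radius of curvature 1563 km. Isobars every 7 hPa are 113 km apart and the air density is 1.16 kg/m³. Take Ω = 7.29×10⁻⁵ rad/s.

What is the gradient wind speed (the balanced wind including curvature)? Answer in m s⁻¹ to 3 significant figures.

Coriolis parameter at 65°S:
f = 2Ω sin φ = 2 × 7.29×10⁻⁵ × sin 65° = 1.32×10⁻⁴ s⁻¹
Pressure gradient: |∂P/∂n| = 700 Pa / 113000 m = 6.19×10⁻³ Pa/m
Geostrophic speed: V_g = |∂P/∂n|/(fρ) = 6.19×10⁻³/(1.32×10⁻⁴ × 1.16) = 40.4 m/s
Around a high, pressure-gradient force acts outward with centrifugal, so Coriolis balances both:
fV = (1/ρ)|∂P/∂n| + V²/R  →  V² − fR·V + fR·V_g = 0
With fR = 1.32×10⁻⁴ × 1563×10³ m = 207 m/s:
V = [fR − √((fR)² − 4 fR V_g)]/2 = [207 − √(207² − 4×207×40.4)]/2 = 55.1 m/s
Supergeostrophic (V > V_g = 40.4 m/s), as expected around a high.

55.1 m s⁻¹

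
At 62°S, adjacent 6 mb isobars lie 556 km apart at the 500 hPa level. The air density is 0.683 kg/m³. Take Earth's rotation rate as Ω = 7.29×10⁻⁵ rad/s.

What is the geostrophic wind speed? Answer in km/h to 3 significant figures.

Coriolis parameter at 62°S:
f = 2Ω sin φ = 2 × 7.29×10⁻⁵ × sin 62° = 1.29×10⁻⁴ s⁻¹
Pressure gradient: |∂P/∂n| = 600 Pa / 556000 m = 1.08×10⁻³ Pa/m
Geostrophic balance (pressure-gradient force = Coriolis force):
V_g = (1/(fρ)) |∂P/∂n| = 1.08×10⁻³ / (1.29×10⁻⁴ × 0.683) = 12.3 m/s
Converting: 12.3 m/s × 3.6 = 44.2 km/h

44.2 km/h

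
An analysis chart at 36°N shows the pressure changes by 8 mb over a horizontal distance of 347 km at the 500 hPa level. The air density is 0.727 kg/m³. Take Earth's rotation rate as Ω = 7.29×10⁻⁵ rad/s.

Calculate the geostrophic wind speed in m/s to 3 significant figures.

Coriolis parameter at 36°N:
f = 2Ω sin φ = 2 × 7.29×10⁻⁵ × sin 36° = 8.57×10⁻⁵ s⁻¹
Pressure gradient: |∂P/∂n| = 800 Pa / 347000 m = 2.31×10⁻³ Pa/m
Geostrophic balance (pressure-gradient force = Coriolis force):
V_g = (1/(fρ)) |∂P/∂n| = 2.31×10⁻³ / (8.57×10⁻⁵ × 0.727) = 37.0 m/s

37.0 m/s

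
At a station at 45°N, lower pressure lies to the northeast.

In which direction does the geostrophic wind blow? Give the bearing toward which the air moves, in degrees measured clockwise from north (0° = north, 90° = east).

The pressure-gradient force points toward the northeast (bearing 045°).
Geostrophic balance: in the Northern Hemisphere the Coriolis force deflects motion to the right, so the geostrophic wind blows 90° to the right of the pressure-gradient force (low pressure on the left).
Rotating 045° by 90° clockwise gives 135° — the wind blows toward the southeast.

135°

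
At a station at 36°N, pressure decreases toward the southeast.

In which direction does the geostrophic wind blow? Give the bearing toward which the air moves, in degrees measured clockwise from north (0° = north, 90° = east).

225°

The pressure-gradient force points toward the southeast (bearing 135°).
Geostrophic balance: in the Northern Hemisphere the Coriolis force deflects motion to the right, so the geostrophic wind blows 90° to the right of the pressure-gradient force (low pressure on the left).
Rotating 135° by 90° clockwise gives 225° — the wind blows toward the southwest.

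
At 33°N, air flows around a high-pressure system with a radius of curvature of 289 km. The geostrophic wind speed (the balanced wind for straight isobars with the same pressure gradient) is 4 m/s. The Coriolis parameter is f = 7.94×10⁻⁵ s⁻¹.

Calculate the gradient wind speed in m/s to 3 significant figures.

Around a high, pressure-gradient force acts outward with centrifugal, so Coriolis balances both:
fV = (1/ρ)|∂P/∂n| + V²/R  →  V² − fR·V + fR·V_g = 0
With fR = 7.94×10⁻⁵ × 289×10³ m = 22.9 m/s:
V = [fR − √((fR)² − 4 fR V_g)]/2 = [22.9 − √(22.9² − 4×22.9×4)]/2 = 5.16 m/s
Supergeostrophic (V > V_g = 4 m/s), as expected around a high.

5.16 m/s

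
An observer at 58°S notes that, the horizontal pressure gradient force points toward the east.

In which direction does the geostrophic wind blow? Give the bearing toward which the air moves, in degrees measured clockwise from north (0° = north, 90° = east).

The pressure-gradient force points toward the east (bearing 090°).
Geostrophic balance: in the Southern Hemisphere the Coriolis force deflects motion to the left, so the geostrophic wind blows 90° to the left of the pressure-gradient force (low pressure on the right).
Rotating 090° by 90° counterclockwise gives 000° — the wind blows toward the north.

000°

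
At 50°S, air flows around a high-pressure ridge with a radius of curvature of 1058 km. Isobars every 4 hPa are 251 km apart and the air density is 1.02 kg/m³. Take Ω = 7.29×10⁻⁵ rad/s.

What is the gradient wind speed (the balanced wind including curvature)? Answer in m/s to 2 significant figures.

16 m/s

Coriolis parameter at 50°S:
f = 2Ω sin φ = 2 × 7.29×10⁻⁵ × sin 50° = 1.12×10⁻⁴ s⁻¹
Pressure gradient: |∂P/∂n| = 400 Pa / 251000 m = 1.59×10⁻³ Pa/m
Geostrophic speed: V_g = |∂P/∂n|/(fρ) = 1.59×10⁻³/(1.12×10⁻⁴ × 1.02) = 14.0 m/s
Around a high, pressure-gradient force acts outward with centrifugal, so Coriolis balances both:
fV = (1/ρ)|∂P/∂n| + V²/R  →  V² − fR·V + fR·V_g = 0
With fR = 1.12×10⁻⁴ × 1058×10³ m = 118 m/s:
V = [fR − √((fR)² − 4 fR V_g)]/2 = [118 − √(118² − 4×118×14)]/2 = 16.2 m/s
Supergeostrophic (V > V_g = 14 m/s), as expected around a high.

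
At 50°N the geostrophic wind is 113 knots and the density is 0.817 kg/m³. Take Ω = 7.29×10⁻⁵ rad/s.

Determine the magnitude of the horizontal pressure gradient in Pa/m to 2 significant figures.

Coriolis parameter at 50°N:
f = 2Ω sin φ = 2 × 7.29×10⁻⁵ × sin 50° = 1.12×10⁻⁴ s⁻¹
Wind speed in SI: 113 knots = 58.1 m/s
Geostrophic balance rearranged: |∂P/∂n| = f ρ V_g
|∂P/∂n| = 1.12×10⁻⁴ × 0.817 × 58.1 = 5.30×10⁻³ Pa/m

5.3×10⁻³ Pa/m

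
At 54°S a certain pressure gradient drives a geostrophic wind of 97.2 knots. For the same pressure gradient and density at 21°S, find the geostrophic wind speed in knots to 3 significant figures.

219 knots

With the same pressure gradient and density, V_g ∝ 1/f ∝ 1/sin φ.
V₂ = V₁ · sin φ₁ / sin φ₂ = 97.2 × sin 54° / sin 21°
V₂ = 97.2 × 0.8090/0.3584 = 219 knots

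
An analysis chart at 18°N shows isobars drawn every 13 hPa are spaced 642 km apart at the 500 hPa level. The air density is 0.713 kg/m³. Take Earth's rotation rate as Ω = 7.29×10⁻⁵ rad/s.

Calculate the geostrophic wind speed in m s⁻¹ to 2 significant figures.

63 m s⁻¹

Coriolis parameter at 18°N:
f = 2Ω sin φ = 2 × 7.29×10⁻⁵ × sin 18° = 4.51×10⁻⁵ s⁻¹
Pressure gradient: |∂P/∂n| = 1300 Pa / 642000 m = 2.02×10⁻³ Pa/m
Geostrophic balance (pressure-gradient force = Coriolis force):
V_g = (1/(fρ)) |∂P/∂n| = 2.02×10⁻³ / (4.51×10⁻⁵ × 0.713) = 63.0 m/s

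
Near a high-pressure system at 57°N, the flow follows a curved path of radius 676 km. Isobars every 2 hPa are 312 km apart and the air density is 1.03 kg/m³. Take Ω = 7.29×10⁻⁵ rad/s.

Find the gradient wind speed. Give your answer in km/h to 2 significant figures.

20 km/h

Coriolis parameter at 57°N:
f = 2Ω sin φ = 2 × 7.29×10⁻⁵ × sin 57° = 1.22×10⁻⁴ s⁻¹
Pressure gradient: |∂P/∂n| = 200 Pa / 312000 m = 6.41×10⁻⁴ Pa/m
Geostrophic speed: V_g = |∂P/∂n|/(fρ) = 6.41×10⁻⁴/(1.22×10⁻⁴ × 1.03) = 5.09 m/s
Around a high, pressure-gradient force acts outward with centrifugal, so Coriolis balances both:
fV = (1/ρ)|∂P/∂n| + V²/R  →  V² − fR·V + fR·V_g = 0
With fR = 1.22×10⁻⁴ × 676×10³ m = 82.7 m/s:
V = [fR − √((fR)² − 4 fR V_g)]/2 = [82.7 − √(82.7² − 4×82.7×5.09)]/2 = 5.45 m/s
Supergeostrophic (V > V_g = 5.09 m/s), as expected around a high.
Converting: 5.45 m/s × 3.6 = 20 km/h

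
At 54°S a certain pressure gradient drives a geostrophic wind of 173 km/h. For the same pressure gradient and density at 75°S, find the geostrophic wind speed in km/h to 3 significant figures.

145 km/h

With the same pressure gradient and density, V_g ∝ 1/f ∝ 1/sin φ.
V₂ = V₁ · sin φ₁ / sin φ₂ = 173 × sin 54° / sin 75°
V₂ = 173 × 0.8090/0.9659 = 145 km/h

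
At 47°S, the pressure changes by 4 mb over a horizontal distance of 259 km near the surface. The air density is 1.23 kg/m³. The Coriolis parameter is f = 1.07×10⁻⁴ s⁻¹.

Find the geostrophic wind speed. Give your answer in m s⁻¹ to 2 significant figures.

Pressure gradient: |∂P/∂n| = 400 Pa / 259000 m = 1.54×10⁻³ Pa/m
Geostrophic balance (pressure-gradient force = Coriolis force):
V_g = (1/(fρ)) |∂P/∂n| = 1.54×10⁻³ / (1.07×10⁻⁴ × 1.23) = 11.7 m/s

12 m s⁻¹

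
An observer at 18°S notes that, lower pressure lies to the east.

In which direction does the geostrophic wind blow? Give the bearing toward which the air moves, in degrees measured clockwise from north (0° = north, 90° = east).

000°

The pressure-gradient force points toward the east (bearing 090°).
Geostrophic balance: in the Southern Hemisphere the Coriolis force deflects motion to the left, so the geostrophic wind blows 90° to the left of the pressure-gradient force (low pressure on the right).
Rotating 090° by 90° counterclockwise gives 000° — the wind blows toward the north.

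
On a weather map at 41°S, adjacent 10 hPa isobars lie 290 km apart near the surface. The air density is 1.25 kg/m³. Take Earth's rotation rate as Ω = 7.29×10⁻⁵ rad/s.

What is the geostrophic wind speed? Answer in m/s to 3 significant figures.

Coriolis parameter at 41°S:
f = 2Ω sin φ = 2 × 7.29×10⁻⁵ × sin 41° = 9.57×10⁻⁵ s⁻¹
Pressure gradient: |∂P/∂n| = 1000 Pa / 290000 m = 3.45×10⁻³ Pa/m
Geostrophic balance (pressure-gradient force = Coriolis force):
V_g = (1/(fρ)) |∂P/∂n| = 3.45×10⁻³ / (9.57×10⁻⁵ × 1.25) = 28.8 m/s

28.8 m/s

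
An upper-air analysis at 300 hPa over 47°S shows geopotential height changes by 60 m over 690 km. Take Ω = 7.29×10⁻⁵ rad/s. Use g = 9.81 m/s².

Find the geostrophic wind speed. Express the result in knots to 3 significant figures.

Coriolis parameter at 47°S:
f = 2Ω sin φ = 2 × 7.29×10⁻⁵ × sin 47° = 1.07×10⁻⁴ s⁻¹
Height gradient: |∂Z/∂n| = 60 m / 690000 m = 8.70×10⁻⁵
On a pressure surface, geostrophic balance gives V_g = (g/f)|∂Z/∂n|:
V_g = 9.81 × 8.70×10⁻⁵ / 1.07×10⁻⁴ = 8.00 m/s
Converting: 8.00 m/s × 1.944 = 15.6 knots

15.6 knots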